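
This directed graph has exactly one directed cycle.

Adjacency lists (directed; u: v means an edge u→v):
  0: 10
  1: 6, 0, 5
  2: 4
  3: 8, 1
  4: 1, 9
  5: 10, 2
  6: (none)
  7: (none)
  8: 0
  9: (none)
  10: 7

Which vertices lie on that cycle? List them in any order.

1, 2, 4, 5

DFS with gray/black marking from 1:
1 gray
  6 gray
  6 black
  0 gray
    10 gray
      7 gray
      7 black
    10 black
  0 black
  5 gray
    5→10: 10 black — skip
    2 gray
      4 gray
        4→1: 1 is gray → back edge
Back edge closes the cycle 1 → 5 → 2 → 4 → 1; its vertices are {1, 2, 4, 5}.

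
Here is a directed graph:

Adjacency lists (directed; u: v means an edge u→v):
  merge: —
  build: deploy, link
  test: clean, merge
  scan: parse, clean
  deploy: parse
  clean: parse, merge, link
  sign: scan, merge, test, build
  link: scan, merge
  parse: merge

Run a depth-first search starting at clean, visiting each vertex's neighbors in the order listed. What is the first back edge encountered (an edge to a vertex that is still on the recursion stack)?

DFS from clean (visiting each vertex's neighbors in the order listed); mark gray on enter, black on exit:
clean gray
  parse gray
    merge gray
    merge black
  parse black
  clean→merge: merge black — skip
  link gray
    scan gray
      scan→parse: parse black — skip
      scan→clean: clean is gray → back edge
First back edge: scan → clean.

scan->clean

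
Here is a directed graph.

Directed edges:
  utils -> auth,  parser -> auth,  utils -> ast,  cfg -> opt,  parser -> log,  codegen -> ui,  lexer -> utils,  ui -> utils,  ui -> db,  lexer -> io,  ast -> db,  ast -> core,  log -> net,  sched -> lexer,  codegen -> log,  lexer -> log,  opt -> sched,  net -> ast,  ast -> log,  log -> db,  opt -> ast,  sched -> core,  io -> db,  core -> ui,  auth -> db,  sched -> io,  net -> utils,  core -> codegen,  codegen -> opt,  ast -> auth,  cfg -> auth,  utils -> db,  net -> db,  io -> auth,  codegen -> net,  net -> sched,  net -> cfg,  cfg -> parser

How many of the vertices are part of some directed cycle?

A vertex is on a directed cycle iff it belongs to a strongly connected component of size ≥ 2 (or has a self-loop).
The vertices on cycles are {ui, ast, cfg, log, net, opt, core, lexer, sched, utils, parser, codegen} — 12 in total.

12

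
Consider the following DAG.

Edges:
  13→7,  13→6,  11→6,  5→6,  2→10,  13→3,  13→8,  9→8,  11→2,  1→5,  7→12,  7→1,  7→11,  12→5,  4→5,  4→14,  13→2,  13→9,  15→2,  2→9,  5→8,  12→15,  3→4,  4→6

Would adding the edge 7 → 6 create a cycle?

No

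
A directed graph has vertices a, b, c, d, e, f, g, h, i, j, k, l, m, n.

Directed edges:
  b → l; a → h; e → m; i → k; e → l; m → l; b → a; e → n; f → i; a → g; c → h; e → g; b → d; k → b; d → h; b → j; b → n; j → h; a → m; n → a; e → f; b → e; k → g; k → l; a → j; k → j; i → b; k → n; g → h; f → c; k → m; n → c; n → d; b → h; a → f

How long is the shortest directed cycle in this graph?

For each vertex v, BFS finds the shortest path from v back to v.
The shortest such closed walk is b → e → f → i → b, length 4.

4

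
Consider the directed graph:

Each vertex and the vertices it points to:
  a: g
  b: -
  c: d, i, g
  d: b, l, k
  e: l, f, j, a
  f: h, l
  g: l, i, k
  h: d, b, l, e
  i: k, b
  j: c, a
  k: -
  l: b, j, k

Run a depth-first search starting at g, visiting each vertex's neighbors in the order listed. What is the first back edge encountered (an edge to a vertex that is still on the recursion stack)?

d→l

DFS from g (visiting each vertex's neighbors in the order listed); mark gray on enter, black on exit:
g gray
  l gray
    b gray
    b black
    j gray
      c gray
        d gray
          d→b: b black — skip
          d→l: l is gray → back edge
First back edge: d → l.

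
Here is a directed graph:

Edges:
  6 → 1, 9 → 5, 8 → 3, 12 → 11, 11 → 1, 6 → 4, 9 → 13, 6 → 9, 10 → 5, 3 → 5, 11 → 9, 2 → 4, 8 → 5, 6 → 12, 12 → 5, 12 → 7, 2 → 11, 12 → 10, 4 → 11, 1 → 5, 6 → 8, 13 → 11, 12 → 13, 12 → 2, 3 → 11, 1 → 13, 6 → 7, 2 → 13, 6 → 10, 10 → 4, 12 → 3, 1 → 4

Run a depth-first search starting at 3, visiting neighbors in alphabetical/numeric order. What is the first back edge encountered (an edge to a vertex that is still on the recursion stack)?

DFS from 3 (visiting neighbors in alphabetical/numeric order); mark gray on enter, black on exit:
3 gray
  5 gray
  5 black
  11 gray
    1 gray
      4 gray
        4→11: 11 is gray → back edge
First back edge: 4 → 11.

4->11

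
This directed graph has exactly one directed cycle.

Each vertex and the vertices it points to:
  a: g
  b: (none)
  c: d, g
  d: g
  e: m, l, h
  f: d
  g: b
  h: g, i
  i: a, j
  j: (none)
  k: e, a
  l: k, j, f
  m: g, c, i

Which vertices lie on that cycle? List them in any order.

e, k, l

DFS with gray/black marking from k:
k gray
  e gray
    m gray
      g gray
        b gray
        b black
      g black
      c gray
        d gray
          d→g: g black — skip
        d black
        c→g: g black — skip
      c black
      i gray
        a gray
          a→g: g black — skip
        a black
        j gray
        j black
      i black
    m black
    l gray
      l→k: k is gray → back edge
Back edge closes the cycle k → e → l → k; its vertices are {e, k, l}.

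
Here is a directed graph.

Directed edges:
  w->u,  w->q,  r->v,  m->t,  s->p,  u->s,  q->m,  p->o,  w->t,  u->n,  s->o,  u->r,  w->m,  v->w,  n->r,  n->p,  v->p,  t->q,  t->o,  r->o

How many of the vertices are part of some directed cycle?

A vertex is on a directed cycle iff it belongs to a strongly connected component of size ≥ 2 (or has a self-loop).
The vertices on cycles are {m, n, q, r, t, u, v, w} — 8 in total.

8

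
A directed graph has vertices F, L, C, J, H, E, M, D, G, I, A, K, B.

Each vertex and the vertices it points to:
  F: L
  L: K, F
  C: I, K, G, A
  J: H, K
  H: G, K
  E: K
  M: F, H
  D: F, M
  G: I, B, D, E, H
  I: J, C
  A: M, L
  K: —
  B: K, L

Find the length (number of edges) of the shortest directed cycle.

For each vertex v, BFS finds the shortest path from v back to v.
The shortest such closed walk is C → I → C, length 2.

2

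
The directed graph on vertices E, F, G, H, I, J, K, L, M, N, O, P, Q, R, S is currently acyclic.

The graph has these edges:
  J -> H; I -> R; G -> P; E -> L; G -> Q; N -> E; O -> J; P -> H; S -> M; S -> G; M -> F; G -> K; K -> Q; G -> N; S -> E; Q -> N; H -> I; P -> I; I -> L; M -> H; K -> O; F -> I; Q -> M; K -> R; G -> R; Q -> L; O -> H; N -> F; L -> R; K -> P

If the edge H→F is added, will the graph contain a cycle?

Adding H→F creates a cycle iff F can already reach H.
Explore from F: no path reaches H. The graph stays acyclic.

No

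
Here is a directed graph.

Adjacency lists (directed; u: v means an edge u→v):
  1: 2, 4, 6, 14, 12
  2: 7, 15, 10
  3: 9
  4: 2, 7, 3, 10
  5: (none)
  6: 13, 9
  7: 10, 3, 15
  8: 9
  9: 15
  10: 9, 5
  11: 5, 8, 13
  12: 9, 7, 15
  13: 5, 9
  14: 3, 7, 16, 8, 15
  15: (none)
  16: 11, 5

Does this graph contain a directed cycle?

DFS with white/gray/black marking, starting from 1:
1 gray
  2 gray
    7 gray
      10 gray
        9 gray
          15 gray
          15 black
        9 black
        5 gray
        5 black
      10 black
      3 gray
        3→9: 9 black — skip
      3 black
      7→15: 15 black — skip
    7 black
    2→15: 15 black — skip
    2→10: 10 black — skip
  2 black
  4 gray
    4→2: 2 black — skip
    4→7: 7 black — skip
    4→3: 3 black — skip
    4→10: 10 black — skip
  4 black
  6 gray
    13 gray
      13→5: 5 black — skip
      13→9: 9 black — skip
    13 black
    6→9: 9 black — skip
  6 black
  14 gray
    14→3: 3 black — skip
    14→7: 7 black — skip
    16 gray
      11 gray
        11→5: 5 black — skip
        8 gray
          8→9: 9 black — skip
        8 black
        11→13: 13 black — skip
      11 black
      16→5: 5 black — skip
    16 black
    14→8: 8 black — skip
    14→15: 15 black — skip
  14 black
  12 gray
    12→9: 9 black — skip
    12→7: 7 black — skip
    12→15: 15 black — skip
  12 black
1 black
Every edge goes to a white or black vertex — no back edge, so the graph is acyclic.

No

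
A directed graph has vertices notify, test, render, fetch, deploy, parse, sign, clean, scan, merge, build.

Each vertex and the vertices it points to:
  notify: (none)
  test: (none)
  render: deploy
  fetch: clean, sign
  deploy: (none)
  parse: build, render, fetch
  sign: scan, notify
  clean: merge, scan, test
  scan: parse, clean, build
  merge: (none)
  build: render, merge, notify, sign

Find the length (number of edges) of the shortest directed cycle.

For each vertex v, BFS finds the shortest path from v back to v.
The shortest such closed walk is scan → clean → scan, length 2.

2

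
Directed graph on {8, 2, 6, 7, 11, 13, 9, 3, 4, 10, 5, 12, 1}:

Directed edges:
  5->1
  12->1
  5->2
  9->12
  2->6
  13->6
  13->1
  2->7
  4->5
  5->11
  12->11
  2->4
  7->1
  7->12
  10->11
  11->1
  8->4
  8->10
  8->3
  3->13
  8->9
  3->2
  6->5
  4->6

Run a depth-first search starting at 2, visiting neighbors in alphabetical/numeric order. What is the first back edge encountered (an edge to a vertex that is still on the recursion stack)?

5→2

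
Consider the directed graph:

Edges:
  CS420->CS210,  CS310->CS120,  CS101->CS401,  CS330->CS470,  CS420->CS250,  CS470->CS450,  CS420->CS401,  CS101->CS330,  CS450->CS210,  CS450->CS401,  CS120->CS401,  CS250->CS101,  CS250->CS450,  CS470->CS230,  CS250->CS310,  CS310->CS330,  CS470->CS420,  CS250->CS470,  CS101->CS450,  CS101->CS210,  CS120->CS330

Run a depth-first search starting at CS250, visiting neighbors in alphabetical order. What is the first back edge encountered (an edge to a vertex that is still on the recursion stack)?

CS420->CS250

DFS from CS250 (visiting neighbors in alphabetical order); mark gray on enter, black on exit:
CS250 gray
  CS101 gray
    CS210 gray
    CS210 black
    CS330 gray
      CS470 gray
        CS230 gray
        CS230 black
        CS420 gray
          CS420→CS210: CS210 black — skip
          CS420→CS250: CS250 is gray → back edge
First back edge: CS420 → CS250.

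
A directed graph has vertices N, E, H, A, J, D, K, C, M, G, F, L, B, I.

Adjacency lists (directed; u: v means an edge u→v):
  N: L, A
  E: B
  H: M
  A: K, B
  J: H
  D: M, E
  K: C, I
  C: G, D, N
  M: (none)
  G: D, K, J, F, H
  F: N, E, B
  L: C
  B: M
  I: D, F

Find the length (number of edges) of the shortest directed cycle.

For each vertex v, BFS finds the shortest path from v back to v.
The shortest such closed walk is G → K → C → G, length 3.

3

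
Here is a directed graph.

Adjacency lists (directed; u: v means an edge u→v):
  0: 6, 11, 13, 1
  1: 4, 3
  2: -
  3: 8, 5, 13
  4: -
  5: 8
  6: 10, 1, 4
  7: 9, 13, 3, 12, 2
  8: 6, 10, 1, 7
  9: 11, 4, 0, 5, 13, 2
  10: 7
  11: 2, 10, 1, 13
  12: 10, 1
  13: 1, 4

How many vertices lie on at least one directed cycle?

A vertex is on a directed cycle iff it belongs to a strongly connected component of size ≥ 2 (or has a self-loop).
The vertices on cycles are {0, 1, 3, 5, 6, 7, 8, 9, 10, 11, 12, 13} — 12 in total.

12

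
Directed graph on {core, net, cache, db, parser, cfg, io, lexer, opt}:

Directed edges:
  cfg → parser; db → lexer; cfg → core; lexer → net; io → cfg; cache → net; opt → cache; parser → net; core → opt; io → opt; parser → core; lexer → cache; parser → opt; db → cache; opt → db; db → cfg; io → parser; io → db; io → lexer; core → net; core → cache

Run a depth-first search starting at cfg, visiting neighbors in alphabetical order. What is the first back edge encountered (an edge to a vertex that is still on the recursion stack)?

DFS from cfg (visiting neighbors in alphabetical order); mark gray on enter, black on exit:
cfg gray
  core gray
    cache gray
      net gray
      net black
    cache black
    core→net: net black — skip
    opt gray
      opt→cache: cache black — skip
      db gray
        db→cache: cache black — skip
        db→cfg: cfg is gray → back edge
First back edge: db → cfg.

db→cfg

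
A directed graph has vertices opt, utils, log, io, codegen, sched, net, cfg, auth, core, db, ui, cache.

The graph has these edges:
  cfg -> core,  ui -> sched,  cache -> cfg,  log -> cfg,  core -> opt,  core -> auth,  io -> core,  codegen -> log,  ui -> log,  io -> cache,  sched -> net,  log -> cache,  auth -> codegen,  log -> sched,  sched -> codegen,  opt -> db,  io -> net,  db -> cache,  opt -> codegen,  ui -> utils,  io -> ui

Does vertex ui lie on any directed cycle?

ui lies on a cycle iff there is a path from ui back to itself.
Exploring from ui, it never reaches itself; equivalently, its strongly connected component is a singleton.

No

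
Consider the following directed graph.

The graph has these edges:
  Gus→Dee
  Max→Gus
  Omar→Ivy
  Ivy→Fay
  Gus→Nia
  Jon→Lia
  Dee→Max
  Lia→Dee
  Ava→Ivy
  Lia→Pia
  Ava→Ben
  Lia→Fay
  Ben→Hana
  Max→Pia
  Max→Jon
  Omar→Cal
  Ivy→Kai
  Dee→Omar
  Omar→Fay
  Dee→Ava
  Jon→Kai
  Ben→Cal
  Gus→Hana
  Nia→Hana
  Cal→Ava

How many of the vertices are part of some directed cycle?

8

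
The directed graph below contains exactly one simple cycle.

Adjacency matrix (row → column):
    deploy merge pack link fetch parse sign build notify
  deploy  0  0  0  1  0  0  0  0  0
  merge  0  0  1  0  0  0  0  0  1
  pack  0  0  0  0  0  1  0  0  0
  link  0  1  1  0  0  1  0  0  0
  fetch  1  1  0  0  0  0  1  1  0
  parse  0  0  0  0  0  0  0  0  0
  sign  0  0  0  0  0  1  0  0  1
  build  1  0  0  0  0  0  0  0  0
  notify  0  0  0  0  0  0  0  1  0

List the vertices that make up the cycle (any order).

DFS with gray/black marking from deploy:
deploy gray
  link gray
    pack gray
      parse gray
      parse black
    pack black
    merge gray
      merge→pack: pack black — skip
      notify gray
        build gray
          build→deploy: deploy is gray → back edge
Back edge closes the cycle deploy → link → merge → notify → build → deploy; its vertices are {link, build, merge, deploy, notify}.

link, build, merge, deploy, notify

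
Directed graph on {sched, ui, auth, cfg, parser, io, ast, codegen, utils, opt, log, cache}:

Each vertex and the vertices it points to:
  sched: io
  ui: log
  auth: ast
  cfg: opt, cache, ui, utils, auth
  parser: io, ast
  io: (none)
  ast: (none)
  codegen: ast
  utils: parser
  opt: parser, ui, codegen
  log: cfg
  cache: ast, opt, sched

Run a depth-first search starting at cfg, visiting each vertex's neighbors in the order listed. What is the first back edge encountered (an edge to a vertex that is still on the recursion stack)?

log→cfg

DFS from cfg (visiting each vertex's neighbors in the order listed); mark gray on enter, black on exit:
cfg gray
  opt gray
    parser gray
      io gray
      io black
      ast gray
      ast black
    parser black
    ui gray
      log gray
        log→cfg: cfg is gray → back edge
First back edge: log → cfg.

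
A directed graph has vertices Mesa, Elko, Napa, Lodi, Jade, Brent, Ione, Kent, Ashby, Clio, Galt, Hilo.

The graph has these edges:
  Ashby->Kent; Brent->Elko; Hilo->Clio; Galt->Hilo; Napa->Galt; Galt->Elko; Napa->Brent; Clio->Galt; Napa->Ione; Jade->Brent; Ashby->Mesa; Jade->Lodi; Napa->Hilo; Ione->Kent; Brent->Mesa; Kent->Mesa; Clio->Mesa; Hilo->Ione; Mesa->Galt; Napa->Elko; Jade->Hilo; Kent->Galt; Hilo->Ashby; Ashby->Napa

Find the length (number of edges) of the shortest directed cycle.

For each vertex v, BFS finds the shortest path from v back to v.
The shortest such closed walk is Hilo → Clio → Galt → Hilo, length 3.

3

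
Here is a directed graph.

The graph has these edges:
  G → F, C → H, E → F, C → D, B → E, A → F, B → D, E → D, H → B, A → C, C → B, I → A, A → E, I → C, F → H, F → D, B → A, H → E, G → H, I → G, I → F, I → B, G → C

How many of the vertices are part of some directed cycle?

A vertex is on a directed cycle iff it belongs to a strongly connected component of size ≥ 2 (or has a self-loop).
The vertices on cycles are {A, B, C, E, F, H} — 6 in total.

6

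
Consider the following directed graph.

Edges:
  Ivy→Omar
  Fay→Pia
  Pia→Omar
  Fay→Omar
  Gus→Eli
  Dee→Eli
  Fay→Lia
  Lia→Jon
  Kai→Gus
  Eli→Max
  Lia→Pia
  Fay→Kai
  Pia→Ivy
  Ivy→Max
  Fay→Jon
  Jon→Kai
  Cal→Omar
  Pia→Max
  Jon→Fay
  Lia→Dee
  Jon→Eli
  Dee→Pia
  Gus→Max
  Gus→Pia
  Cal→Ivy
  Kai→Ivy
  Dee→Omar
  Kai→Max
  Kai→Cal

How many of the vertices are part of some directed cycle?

3

A vertex is on a directed cycle iff it belongs to a strongly connected component of size ≥ 2 (or has a self-loop).
The vertices on cycles are {Fay, Jon, Lia} — 3 in total.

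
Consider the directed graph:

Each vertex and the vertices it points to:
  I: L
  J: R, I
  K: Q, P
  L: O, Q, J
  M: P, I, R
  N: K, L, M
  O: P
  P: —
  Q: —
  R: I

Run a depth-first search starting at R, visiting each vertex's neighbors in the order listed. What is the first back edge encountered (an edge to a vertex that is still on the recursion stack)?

DFS from R (visiting each vertex's neighbors in the order listed); mark gray on enter, black on exit:
R gray
  I gray
    L gray
      O gray
        P gray
        P black
      O black
      Q gray
      Q black
      J gray
        J→R: R is gray → back edge
First back edge: J → R.

J→R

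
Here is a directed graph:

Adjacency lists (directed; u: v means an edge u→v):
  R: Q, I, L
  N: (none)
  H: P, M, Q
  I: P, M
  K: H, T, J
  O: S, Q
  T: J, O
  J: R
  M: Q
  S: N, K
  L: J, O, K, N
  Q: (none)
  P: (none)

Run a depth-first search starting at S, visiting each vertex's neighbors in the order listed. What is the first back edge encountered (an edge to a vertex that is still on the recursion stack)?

L->J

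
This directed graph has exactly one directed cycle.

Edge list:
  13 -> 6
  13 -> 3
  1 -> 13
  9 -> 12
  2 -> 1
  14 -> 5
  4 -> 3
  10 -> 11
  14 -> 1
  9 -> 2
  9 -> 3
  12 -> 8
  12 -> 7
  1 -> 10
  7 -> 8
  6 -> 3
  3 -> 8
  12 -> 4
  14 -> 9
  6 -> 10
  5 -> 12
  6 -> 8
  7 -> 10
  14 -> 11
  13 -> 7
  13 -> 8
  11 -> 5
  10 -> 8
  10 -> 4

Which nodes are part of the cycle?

DFS with gray/black marking from 11:
11 gray
  5 gray
    12 gray
      4 gray
        3 gray
          8 gray
          8 black
        3 black
      4 black
      7 gray
        10 gray
          10→8: 8 black — skip
          10→4: 4 black — skip
          10→11: 11 is gray → back edge
Back edge closes the cycle 11 → 5 → 12 → 7 → 10 → 11; its vertices are {5, 7, 10, 11, 12}.

5, 7, 10, 11, 12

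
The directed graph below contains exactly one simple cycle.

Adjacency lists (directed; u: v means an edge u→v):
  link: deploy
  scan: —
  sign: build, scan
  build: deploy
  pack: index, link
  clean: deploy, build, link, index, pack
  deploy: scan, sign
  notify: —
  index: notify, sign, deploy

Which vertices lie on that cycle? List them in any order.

sign, build, deploy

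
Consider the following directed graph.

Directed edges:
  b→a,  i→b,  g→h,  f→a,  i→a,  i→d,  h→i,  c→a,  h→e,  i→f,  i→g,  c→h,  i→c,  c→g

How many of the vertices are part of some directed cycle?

4

A vertex is on a directed cycle iff it belongs to a strongly connected component of size ≥ 2 (or has a self-loop).
The vertices on cycles are {c, g, h, i} — 4 in total.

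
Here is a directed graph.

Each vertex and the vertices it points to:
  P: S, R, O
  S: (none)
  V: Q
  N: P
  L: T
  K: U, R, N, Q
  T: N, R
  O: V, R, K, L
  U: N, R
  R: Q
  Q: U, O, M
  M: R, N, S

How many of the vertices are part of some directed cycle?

A vertex is on a directed cycle iff it belongs to a strongly connected component of size ≥ 2 (or has a self-loop).
The vertices on cycles are {K, L, M, N, O, P, Q, R, T, U, V} — 11 in total.

11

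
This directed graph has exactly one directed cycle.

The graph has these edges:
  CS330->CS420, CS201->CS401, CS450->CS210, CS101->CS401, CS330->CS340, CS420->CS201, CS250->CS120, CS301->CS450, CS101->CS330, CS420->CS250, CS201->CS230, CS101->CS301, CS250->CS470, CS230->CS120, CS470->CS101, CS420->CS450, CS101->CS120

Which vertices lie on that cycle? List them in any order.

DFS with gray/black marking from CS101:
CS101 gray
  CS401 gray
  CS401 black
  CS301 gray
    CS450 gray
      CS210 gray
      CS210 black
    CS450 black
  CS301 black
  CS330 gray
    CS340 gray
    CS340 black
    CS420 gray
      CS250 gray
        CS120 gray
        CS120 black
        CS470 gray
          CS470→CS101: CS101 is gray → back edge
Back edge closes the cycle CS101 → CS330 → CS420 → CS250 → CS470 → CS101; its vertices are {CS101, CS250, CS330, CS420, CS470}.

CS101, CS250, CS330, CS420, CS470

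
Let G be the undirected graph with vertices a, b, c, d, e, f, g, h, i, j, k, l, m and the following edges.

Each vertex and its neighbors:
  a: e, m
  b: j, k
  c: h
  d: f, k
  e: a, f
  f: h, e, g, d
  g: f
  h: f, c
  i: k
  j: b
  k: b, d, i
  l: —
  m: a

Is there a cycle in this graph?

No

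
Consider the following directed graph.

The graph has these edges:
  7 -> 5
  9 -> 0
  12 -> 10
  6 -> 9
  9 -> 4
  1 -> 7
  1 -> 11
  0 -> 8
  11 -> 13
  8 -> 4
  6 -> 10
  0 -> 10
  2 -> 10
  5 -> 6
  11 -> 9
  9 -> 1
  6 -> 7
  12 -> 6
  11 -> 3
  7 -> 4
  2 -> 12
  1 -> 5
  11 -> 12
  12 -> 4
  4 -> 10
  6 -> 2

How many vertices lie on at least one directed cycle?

8

A vertex is on a directed cycle iff it belongs to a strongly connected component of size ≥ 2 (or has a self-loop).
The vertices on cycles are {1, 2, 5, 6, 7, 9, 11, 12} — 8 in total.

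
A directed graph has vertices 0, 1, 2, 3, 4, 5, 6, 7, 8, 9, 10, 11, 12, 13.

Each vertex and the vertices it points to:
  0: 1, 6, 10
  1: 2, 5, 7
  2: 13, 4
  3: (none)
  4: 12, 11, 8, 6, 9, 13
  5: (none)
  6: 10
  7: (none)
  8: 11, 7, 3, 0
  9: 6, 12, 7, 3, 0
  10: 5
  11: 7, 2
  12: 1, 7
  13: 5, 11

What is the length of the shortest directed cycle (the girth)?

3

For each vertex v, BFS finds the shortest path from v back to v.
The shortest such closed walk is 2 → 13 → 11 → 2, length 3.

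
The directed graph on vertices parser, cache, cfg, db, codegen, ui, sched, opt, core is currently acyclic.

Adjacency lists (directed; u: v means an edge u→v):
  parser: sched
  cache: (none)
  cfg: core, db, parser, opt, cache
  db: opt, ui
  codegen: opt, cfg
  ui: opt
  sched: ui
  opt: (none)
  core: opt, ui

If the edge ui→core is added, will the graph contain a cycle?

Adding ui→core creates a cycle iff core can already reach ui.
Path from core: core → ui.
So core → … → ui → core is a cycle.

Yes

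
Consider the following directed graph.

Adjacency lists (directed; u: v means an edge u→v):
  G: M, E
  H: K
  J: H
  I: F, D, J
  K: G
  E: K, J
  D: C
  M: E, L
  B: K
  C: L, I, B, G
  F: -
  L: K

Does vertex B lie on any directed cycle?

No

B lies on a cycle iff there is a path from B back to itself.
Exploring from B, it never reaches itself; equivalently, its strongly connected component is a singleton.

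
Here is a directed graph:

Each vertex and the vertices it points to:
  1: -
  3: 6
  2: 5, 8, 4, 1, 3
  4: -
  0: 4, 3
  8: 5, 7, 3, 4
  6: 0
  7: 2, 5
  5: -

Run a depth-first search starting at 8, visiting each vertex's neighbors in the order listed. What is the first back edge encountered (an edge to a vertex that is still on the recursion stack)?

2->8

DFS from 8 (visiting each vertex's neighbors in the order listed); mark gray on enter, black on exit:
8 gray
  5 gray
  5 black
  7 gray
    2 gray
      2→5: 5 black — skip
      2→8: 8 is gray → back edge
First back edge: 2 → 8.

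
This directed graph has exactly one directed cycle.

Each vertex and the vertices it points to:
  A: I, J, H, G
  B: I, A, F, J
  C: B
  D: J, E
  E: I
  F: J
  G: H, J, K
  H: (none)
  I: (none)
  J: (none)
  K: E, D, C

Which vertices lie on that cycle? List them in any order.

A, B, C, G, K

DFS with gray/black marking from A:
A gray
  I gray
  I black
  J gray
  J black
  H gray
  H black
  G gray
    G→H: H black — skip
    G→J: J black — skip
    K gray
      E gray
        E→I: I black — skip
      E black
      D gray
        D→J: J black — skip
        D→E: E black — skip
      D black
      C gray
        B gray
          B→I: I black — skip
          B→A: A is gray → back edge
Back edge closes the cycle A → G → K → C → B → A; its vertices are {A, B, C, G, K}.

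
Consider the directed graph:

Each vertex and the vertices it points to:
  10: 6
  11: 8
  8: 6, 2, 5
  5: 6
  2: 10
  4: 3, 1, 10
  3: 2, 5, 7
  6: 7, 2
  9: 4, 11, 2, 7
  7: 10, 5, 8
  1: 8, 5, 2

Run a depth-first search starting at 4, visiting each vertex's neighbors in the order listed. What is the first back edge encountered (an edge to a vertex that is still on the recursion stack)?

DFS from 4 (visiting each vertex's neighbors in the order listed); mark gray on enter, black on exit:
4 gray
  3 gray
    2 gray
      10 gray
        6 gray
          7 gray
            7→10: 10 is gray → back edge
First back edge: 7 → 10.

7→10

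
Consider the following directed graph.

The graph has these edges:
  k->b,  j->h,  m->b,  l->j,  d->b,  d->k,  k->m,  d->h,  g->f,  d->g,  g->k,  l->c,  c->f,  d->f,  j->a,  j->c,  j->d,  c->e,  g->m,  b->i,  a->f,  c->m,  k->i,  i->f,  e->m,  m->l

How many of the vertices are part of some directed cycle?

A vertex is on a directed cycle iff it belongs to a strongly connected component of size ≥ 2 (or has a self-loop).
The vertices on cycles are {c, d, e, g, j, k, l, m} — 8 in total.

8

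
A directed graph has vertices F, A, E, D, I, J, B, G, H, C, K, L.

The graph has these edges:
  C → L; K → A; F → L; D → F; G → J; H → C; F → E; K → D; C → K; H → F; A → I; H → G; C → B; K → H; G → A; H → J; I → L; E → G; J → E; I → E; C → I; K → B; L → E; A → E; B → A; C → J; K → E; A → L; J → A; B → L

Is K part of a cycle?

K is on a cycle iff K can reach itself via ≥1 edge.
K → H → C → K — yes.

Yes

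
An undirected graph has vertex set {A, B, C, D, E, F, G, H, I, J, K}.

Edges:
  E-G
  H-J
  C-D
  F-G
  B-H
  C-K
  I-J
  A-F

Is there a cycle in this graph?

DFS, tracking each vertex's parent; an edge to a visited non-parent vertex closes a cycle.
Start from G:
visit G (parent –)
  visit F (parent G)
    visit A (parent F)
      A–F: parent, skip
    F–G: parent, skip
  visit E (parent G)
    E–G: parent, skip
visit B (parent –)
  visit H (parent B)
    H–B: parent, skip
    visit J (parent H)
      visit I (parent J)
        I–J: parent, skip
      J–H: parent, skip
visit C (parent –)
  visit D (parent C)
    D–C: parent, skip
  visit K (parent C)
    K–C: parent, skip
No non-parent visited neighbor found — the graph is a forest.

No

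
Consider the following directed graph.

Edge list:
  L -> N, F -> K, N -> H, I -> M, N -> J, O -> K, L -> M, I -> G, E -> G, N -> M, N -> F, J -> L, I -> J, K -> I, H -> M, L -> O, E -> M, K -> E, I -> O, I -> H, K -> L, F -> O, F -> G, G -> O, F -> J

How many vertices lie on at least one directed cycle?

A vertex is on a directed cycle iff it belongs to a strongly connected component of size ≥ 2 (or has a self-loop).
The vertices on cycles are {E, F, G, I, J, K, L, N, O} — 9 in total.

9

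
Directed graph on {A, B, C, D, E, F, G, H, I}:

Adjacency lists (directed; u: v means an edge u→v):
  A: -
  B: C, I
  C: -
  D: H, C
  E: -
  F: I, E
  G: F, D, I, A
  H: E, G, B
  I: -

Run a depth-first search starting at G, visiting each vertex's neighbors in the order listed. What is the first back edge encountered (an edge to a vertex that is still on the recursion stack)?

H→G

DFS from G (visiting each vertex's neighbors in the order listed); mark gray on enter, black on exit:
G gray
  F gray
    I gray
    I black
    E gray
    E black
  F black
  D gray
    H gray
      H→E: E black — skip
      H→G: G is gray → back edge
First back edge: H → G.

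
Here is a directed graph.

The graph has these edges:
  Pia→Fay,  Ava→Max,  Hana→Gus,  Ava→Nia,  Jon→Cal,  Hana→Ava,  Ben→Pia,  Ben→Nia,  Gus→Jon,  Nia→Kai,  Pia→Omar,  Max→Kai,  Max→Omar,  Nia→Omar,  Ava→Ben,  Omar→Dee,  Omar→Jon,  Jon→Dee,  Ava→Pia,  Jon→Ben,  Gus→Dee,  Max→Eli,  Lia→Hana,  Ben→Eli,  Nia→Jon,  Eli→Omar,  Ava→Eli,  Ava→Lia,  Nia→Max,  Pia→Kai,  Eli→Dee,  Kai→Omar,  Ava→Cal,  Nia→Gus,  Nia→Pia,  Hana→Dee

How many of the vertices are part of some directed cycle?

12

A vertex is on a directed cycle iff it belongs to a strongly connected component of size ≥ 2 (or has a self-loop).
The vertices on cycles are {Ava, Ben, Eli, Gus, Jon, Kai, Lia, Max, Nia, Pia, Hana, Omar} — 12 in total.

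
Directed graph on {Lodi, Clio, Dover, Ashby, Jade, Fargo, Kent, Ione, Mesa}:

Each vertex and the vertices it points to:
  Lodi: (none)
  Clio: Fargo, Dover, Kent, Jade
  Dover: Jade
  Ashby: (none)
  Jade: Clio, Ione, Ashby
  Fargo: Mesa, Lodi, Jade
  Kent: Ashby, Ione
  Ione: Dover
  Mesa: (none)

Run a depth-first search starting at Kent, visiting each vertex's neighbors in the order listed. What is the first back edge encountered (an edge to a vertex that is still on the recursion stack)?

Fargo→Jade

DFS from Kent (visiting each vertex's neighbors in the order listed); mark gray on enter, black on exit:
Kent gray
  Ashby gray
  Ashby black
  Ione gray
    Dover gray
      Jade gray
        Clio gray
          Fargo gray
            Mesa gray
            Mesa black
            Lodi gray
            Lodi black
            Fargo→Jade: Jade is gray → back edge
First back edge: Fargo → Jade.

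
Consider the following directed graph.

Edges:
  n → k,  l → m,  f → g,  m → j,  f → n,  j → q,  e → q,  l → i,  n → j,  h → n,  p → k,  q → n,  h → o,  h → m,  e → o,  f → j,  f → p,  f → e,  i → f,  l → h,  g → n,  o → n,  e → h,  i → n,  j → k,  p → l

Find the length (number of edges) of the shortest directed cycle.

For each vertex v, BFS finds the shortest path from v back to v.
The shortest such closed walk is q → n → j → q, length 3.

3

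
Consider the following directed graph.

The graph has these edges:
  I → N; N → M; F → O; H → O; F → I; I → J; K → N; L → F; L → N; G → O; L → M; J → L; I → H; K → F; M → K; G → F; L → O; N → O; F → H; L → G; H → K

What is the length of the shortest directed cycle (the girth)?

3

For each vertex v, BFS finds the shortest path from v back to v.
The shortest such closed walk is H → K → F → H, length 3.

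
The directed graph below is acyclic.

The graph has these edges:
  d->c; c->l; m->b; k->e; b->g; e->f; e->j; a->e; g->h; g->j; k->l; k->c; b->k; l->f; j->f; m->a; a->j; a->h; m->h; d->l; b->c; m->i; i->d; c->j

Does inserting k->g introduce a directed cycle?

No

Adding k→g creates a cycle iff g can already reach k.
Explore from g: no path reaches k. The graph stays acyclic.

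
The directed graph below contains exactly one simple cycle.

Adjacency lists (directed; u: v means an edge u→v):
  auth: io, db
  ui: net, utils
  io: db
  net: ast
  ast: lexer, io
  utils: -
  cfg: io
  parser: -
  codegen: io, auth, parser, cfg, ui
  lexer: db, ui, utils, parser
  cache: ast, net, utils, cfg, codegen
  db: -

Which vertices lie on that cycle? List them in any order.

ui, ast, net, lexer

DFS with gray/black marking from ast:
ast gray
  lexer gray
    db gray
    db black
    ui gray
      net gray
        net→ast: ast is gray → back edge
Back edge closes the cycle ast → lexer → ui → net → ast; its vertices are {ui, ast, net, lexer}.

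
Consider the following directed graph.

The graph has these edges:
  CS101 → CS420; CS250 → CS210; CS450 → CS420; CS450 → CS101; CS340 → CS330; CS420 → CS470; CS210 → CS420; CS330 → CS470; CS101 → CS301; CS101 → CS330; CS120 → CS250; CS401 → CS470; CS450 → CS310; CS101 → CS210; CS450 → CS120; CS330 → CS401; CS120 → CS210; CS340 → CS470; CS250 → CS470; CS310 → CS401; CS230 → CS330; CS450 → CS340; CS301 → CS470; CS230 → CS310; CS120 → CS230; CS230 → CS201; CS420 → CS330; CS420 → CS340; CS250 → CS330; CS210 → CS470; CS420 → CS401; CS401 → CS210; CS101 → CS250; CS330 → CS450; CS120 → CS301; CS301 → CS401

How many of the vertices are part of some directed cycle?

12

A vertex is on a directed cycle iff it belongs to a strongly connected component of size ≥ 2 (or has a self-loop).
The vertices on cycles are {CS101, CS120, CS210, CS230, CS250, CS301, CS310, CS330, CS340, CS401, CS420, CS450} — 12 in total.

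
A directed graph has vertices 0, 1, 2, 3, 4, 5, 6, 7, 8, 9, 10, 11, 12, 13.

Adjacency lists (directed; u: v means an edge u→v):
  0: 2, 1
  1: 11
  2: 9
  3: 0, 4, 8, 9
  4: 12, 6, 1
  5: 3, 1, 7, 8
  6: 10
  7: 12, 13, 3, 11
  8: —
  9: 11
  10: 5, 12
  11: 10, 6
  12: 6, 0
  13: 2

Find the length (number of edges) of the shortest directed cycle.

3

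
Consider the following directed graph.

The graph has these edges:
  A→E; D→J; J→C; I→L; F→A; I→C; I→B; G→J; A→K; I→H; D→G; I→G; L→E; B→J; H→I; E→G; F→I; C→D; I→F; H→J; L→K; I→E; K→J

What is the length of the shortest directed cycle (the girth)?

For each vertex v, BFS finds the shortest path from v back to v.
The shortest such closed walk is I → F → I, length 2.

2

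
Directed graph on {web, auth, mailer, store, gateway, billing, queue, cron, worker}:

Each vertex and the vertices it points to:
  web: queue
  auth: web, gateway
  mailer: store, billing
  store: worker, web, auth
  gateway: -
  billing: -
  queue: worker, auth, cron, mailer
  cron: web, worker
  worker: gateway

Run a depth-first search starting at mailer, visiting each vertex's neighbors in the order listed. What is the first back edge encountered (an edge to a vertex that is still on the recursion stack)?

auth→web

DFS from mailer (visiting each vertex's neighbors in the order listed); mark gray on enter, black on exit:
mailer gray
  store gray
    worker gray
      gateway gray
      gateway black
    worker black
    web gray
      queue gray
        queue→worker: worker black — skip
        auth gray
          auth→web: web is gray → back edge
First back edge: auth → web.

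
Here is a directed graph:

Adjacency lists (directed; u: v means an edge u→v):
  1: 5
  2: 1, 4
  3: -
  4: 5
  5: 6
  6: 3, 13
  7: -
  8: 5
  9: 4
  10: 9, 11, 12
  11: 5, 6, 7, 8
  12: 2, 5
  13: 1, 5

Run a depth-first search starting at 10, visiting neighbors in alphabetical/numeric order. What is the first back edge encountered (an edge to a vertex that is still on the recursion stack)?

1->5

DFS from 10 (visiting neighbors in alphabetical/numeric order); mark gray on enter, black on exit:
10 gray
  9 gray
    4 gray
      5 gray
        6 gray
          3 gray
          3 black
          13 gray
            1 gray
              1→5: 5 is gray → back edge
First back edge: 1 → 5.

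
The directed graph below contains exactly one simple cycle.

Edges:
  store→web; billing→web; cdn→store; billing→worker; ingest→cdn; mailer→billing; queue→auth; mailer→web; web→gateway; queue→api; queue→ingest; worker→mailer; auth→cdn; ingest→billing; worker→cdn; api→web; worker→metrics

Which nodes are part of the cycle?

DFS with gray/black marking from billing:
billing gray
  worker gray
    mailer gray
      mailer→billing: billing is gray → back edge
Back edge closes the cycle billing → worker → mailer → billing; its vertices are {mailer, worker, billing}.

mailer, worker, billing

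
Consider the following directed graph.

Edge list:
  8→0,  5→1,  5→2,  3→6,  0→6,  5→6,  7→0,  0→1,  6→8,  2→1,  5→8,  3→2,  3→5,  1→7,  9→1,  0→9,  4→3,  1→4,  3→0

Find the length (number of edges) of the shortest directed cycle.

For each vertex v, BFS finds the shortest path from v back to v.
The shortest such closed walk is 6 → 8 → 0 → 6, length 3.

3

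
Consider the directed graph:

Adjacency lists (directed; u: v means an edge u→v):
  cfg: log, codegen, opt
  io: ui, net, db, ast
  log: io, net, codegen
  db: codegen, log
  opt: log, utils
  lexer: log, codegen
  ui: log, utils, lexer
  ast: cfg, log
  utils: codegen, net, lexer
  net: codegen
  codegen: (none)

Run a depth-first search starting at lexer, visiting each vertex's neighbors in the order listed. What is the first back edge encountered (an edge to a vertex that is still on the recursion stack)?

ui→log

DFS from lexer (visiting each vertex's neighbors in the order listed); mark gray on enter, black on exit:
lexer gray
  log gray
    io gray
      ui gray
        ui→log: log is gray → back edge
First back edge: ui → log.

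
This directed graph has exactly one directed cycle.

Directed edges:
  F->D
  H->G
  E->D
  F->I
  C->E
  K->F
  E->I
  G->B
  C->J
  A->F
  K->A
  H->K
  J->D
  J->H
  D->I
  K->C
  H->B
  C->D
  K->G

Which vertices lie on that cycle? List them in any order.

C, H, J, K

DFS with gray/black marking from K:
K gray
  C gray
    E gray
      I gray
      I black
      D gray
        D→I: I black — skip
      D black
    E black
    J gray
      H gray
        G gray
          B gray
          B black
        G black
        H→B: B black — skip
        H→K: K is gray → back edge
Back edge closes the cycle K → C → J → H → K; its vertices are {C, H, J, K}.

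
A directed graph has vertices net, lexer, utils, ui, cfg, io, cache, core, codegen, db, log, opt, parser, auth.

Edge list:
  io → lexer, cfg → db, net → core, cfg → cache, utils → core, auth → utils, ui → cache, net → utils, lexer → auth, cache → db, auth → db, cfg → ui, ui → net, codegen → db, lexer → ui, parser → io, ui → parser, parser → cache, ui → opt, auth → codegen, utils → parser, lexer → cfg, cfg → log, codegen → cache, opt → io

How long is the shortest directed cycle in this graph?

For each vertex v, BFS finds the shortest path from v back to v.
The shortest such closed walk is lexer → ui → parser → io → lexer, length 4.

4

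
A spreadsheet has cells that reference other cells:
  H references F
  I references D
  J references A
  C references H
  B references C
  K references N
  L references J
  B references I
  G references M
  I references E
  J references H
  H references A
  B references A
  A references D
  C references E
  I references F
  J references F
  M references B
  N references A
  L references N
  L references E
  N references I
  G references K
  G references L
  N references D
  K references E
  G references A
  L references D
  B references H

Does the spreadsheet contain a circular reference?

DFS with white/gray/black marking, starting from M:
M gray
  B gray
    C gray
      H gray
        A gray
          D gray
          D black
        A black
        F gray
        F black
      H black
      E gray
      E black
    C black
    I gray
      I→F: F black — skip
      I→D: D black — skip
      I→E: E black — skip
    I black
    B→A: A black — skip
    B→H: H black — skip
  B black
M black
G gray
  L gray
    N gray
      N→D: D black — skip
      N→A: A black — skip
      N→I: I black — skip
    N black
    L→D: D black — skip
    J gray
      J→F: F black — skip
      J→A: A black — skip
      J→H: H black — skip
    J black
    L→E: E black — skip
  L black
  K gray
    K→N: N black — skip
    K→E: E black — skip
  K black
  G→M: M black — skip
  G→A: A black — skip
G black
Every edge goes to a white or black vertex — no back edge, so the graph is acyclic.

No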